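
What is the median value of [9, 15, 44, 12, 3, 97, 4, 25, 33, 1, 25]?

15

Step 1: Sort the data in ascending order: [1, 3, 4, 9, 12, 15, 25, 25, 33, 44, 97]
Step 2: The number of values is n = 11.
Step 3: Since n is odd, the median is the middle value at position 6: 15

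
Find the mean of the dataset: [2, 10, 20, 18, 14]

12.8

Step 1: Sum all values: 2 + 10 + 20 + 18 + 14 = 64
Step 2: Count the number of values: n = 5
Step 3: Mean = sum / n = 64 / 5 = 12.8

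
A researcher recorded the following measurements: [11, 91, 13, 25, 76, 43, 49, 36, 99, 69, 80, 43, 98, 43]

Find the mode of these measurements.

43

Step 1: Count the frequency of each value:
  11: appears 1 time(s)
  13: appears 1 time(s)
  25: appears 1 time(s)
  36: appears 1 time(s)
  43: appears 3 time(s)
  49: appears 1 time(s)
  69: appears 1 time(s)
  76: appears 1 time(s)
  80: appears 1 time(s)
  91: appears 1 time(s)
  98: appears 1 time(s)
  99: appears 1 time(s)
Step 2: The value 43 appears most frequently (3 times).
Step 3: Mode = 43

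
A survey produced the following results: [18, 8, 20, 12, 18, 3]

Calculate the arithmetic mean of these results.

13.1667

Step 1: Sum all values: 18 + 8 + 20 + 12 + 18 + 3 = 79
Step 2: Count the number of values: n = 6
Step 3: Mean = sum / n = 79 / 6 = 13.1667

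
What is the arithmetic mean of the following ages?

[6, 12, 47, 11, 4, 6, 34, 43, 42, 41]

24.6

Step 1: Sum all values: 6 + 12 + 47 + 11 + 4 + 6 + 34 + 43 + 42 + 41 = 246
Step 2: Count the number of values: n = 10
Step 3: Mean = sum / n = 246 / 10 = 24.6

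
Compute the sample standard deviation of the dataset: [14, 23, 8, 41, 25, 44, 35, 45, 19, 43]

13.6223

Step 1: Compute the mean: 29.7
Step 2: Sum of squared deviations from the mean: 1670.1
Step 3: Sample variance = 1670.1 / 9 = 185.5667
Step 4: Standard deviation = sqrt(185.5667) = 13.6223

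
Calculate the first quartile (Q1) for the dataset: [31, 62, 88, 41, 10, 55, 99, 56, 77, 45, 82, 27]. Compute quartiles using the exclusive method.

33.5

Step 1: Sort the data: [10, 27, 31, 41, 45, 55, 56, 62, 77, 82, 88, 99]
Step 2: n = 12
Step 3: Using the exclusive quartile method:
  Q1 = 33.5
  Q2 (median) = 55.5
  Q3 = 80.75
  IQR = Q3 - Q1 = 80.75 - 33.5 = 47.25
Step 4: Q1 = 33.5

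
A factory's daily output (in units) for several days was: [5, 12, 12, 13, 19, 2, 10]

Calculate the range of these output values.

17

Step 1: Identify the maximum value: max = 19
Step 2: Identify the minimum value: min = 2
Step 3: Range = max - min = 19 - 2 = 17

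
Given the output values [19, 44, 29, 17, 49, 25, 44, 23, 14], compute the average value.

29.3333

Step 1: Sum all values: 19 + 44 + 29 + 17 + 49 + 25 + 44 + 23 + 14 = 264
Step 2: Count the number of values: n = 9
Step 3: Mean = sum / n = 264 / 9 = 29.3333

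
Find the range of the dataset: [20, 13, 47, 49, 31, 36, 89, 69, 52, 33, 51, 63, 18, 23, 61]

76

Step 1: Identify the maximum value: max = 89
Step 2: Identify the minimum value: min = 13
Step 3: Range = max - min = 89 - 13 = 76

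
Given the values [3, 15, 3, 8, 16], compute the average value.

9

Step 1: Sum all values: 3 + 15 + 3 + 8 + 16 = 45
Step 2: Count the number of values: n = 5
Step 3: Mean = sum / n = 45 / 5 = 9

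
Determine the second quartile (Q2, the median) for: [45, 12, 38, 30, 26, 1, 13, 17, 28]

26

Step 1: Sort the data: [1, 12, 13, 17, 26, 28, 30, 38, 45]
Step 2: n = 9
Step 3: Q2 is the median. Since n is odd, it is the middle value at position 5: 26
Step 4: Q2 = 26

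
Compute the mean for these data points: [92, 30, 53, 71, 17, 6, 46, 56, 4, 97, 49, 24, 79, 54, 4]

45.4667

Step 1: Sum all values: 92 + 30 + 53 + 71 + 17 + 6 + 46 + 56 + 4 + 97 + 49 + 24 + 79 + 54 + 4 = 682
Step 2: Count the number of values: n = 15
Step 3: Mean = sum / n = 682 / 15 = 45.4667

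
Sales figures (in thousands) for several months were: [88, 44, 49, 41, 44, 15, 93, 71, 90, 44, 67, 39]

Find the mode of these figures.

44

Step 1: Count the frequency of each value:
  15: appears 1 time(s)
  39: appears 1 time(s)
  41: appears 1 time(s)
  44: appears 3 time(s)
  49: appears 1 time(s)
  67: appears 1 time(s)
  71: appears 1 time(s)
  88: appears 1 time(s)
  90: appears 1 time(s)
  93: appears 1 time(s)
Step 2: The value 44 appears most frequently (3 times).
Step 3: Mode = 44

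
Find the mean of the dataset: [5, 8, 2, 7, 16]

7.6

Step 1: Sum all values: 5 + 8 + 2 + 7 + 16 = 38
Step 2: Count the number of values: n = 5
Step 3: Mean = sum / n = 38 / 5 = 7.6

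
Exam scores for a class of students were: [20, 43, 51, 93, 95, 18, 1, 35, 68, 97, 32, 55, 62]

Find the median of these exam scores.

51

Step 1: Sort the data in ascending order: [1, 18, 20, 32, 35, 43, 51, 55, 62, 68, 93, 95, 97]
Step 2: The number of values is n = 13.
Step 3: Since n is odd, the median is the middle value at position 7: 51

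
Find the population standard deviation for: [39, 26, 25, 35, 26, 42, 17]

8.2462

Step 1: Compute the mean: 30
Step 2: Sum of squared deviations from the mean: 476
Step 3: Population variance = 476 / 7 = 68
Step 4: Standard deviation = sqrt(68) = 8.2462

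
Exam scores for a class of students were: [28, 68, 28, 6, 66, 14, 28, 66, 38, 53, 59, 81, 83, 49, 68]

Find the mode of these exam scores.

28

Step 1: Count the frequency of each value:
  6: appears 1 time(s)
  14: appears 1 time(s)
  28: appears 3 time(s)
  38: appears 1 time(s)
  49: appears 1 time(s)
  53: appears 1 time(s)
  59: appears 1 time(s)
  66: appears 2 time(s)
  68: appears 2 time(s)
  81: appears 1 time(s)
  83: appears 1 time(s)
Step 2: The value 28 appears most frequently (3 times).
Step 3: Mode = 28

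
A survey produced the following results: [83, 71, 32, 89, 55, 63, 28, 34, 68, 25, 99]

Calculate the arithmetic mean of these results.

58.8182

Step 1: Sum all values: 83 + 71 + 32 + 89 + 55 + 63 + 28 + 34 + 68 + 25 + 99 = 647
Step 2: Count the number of values: n = 11
Step 3: Mean = sum / n = 647 / 11 = 58.8182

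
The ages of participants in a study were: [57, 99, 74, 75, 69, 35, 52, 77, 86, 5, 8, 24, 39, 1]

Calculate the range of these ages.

98

Step 1: Identify the maximum value: max = 99
Step 2: Identify the minimum value: min = 1
Step 3: Range = max - min = 99 - 1 = 98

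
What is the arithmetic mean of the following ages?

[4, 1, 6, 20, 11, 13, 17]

10.2857

Step 1: Sum all values: 4 + 1 + 6 + 20 + 11 + 13 + 17 = 72
Step 2: Count the number of values: n = 7
Step 3: Mean = sum / n = 72 / 7 = 10.2857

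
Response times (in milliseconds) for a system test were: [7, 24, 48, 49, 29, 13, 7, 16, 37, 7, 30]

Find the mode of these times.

7

Step 1: Count the frequency of each value:
  7: appears 3 time(s)
  13: appears 1 time(s)
  16: appears 1 time(s)
  24: appears 1 time(s)
  29: appears 1 time(s)
  30: appears 1 time(s)
  37: appears 1 time(s)
  48: appears 1 time(s)
  49: appears 1 time(s)
Step 2: The value 7 appears most frequently (3 times).
Step 3: Mode = 7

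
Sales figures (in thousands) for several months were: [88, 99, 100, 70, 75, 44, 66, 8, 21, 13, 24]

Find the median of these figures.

66

Step 1: Sort the data in ascending order: [8, 13, 21, 24, 44, 66, 70, 75, 88, 99, 100]
Step 2: The number of values is n = 11.
Step 3: Since n is odd, the median is the middle value at position 6: 66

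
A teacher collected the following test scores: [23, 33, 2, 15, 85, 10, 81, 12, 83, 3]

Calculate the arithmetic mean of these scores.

34.7

Step 1: Sum all values: 23 + 33 + 2 + 15 + 85 + 10 + 81 + 12 + 83 + 3 = 347
Step 2: Count the number of values: n = 10
Step 3: Mean = sum / n = 347 / 10 = 34.7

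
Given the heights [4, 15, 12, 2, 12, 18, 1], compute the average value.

9.1429

Step 1: Sum all values: 4 + 15 + 12 + 2 + 12 + 18 + 1 = 64
Step 2: Count the number of values: n = 7
Step 3: Mean = sum / n = 64 / 7 = 9.1429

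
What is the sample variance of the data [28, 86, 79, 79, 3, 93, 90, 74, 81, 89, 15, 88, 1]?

1281.3333

Step 1: Compute the mean: (28 + 86 + 79 + 79 + 3 + 93 + 90 + 74 + 81 + 89 + 15 + 88 + 1) / 13 = 62
Step 2: Compute squared deviations from the mean:
  (28 - 62)^2 = 1156
  (86 - 62)^2 = 576
  (79 - 62)^2 = 289
  (79 - 62)^2 = 289
  (3 - 62)^2 = 3481
  (93 - 62)^2 = 961
  (90 - 62)^2 = 784
  (74 - 62)^2 = 144
  (81 - 62)^2 = 361
  (89 - 62)^2 = 729
  (15 - 62)^2 = 2209
  (88 - 62)^2 = 676
  (1 - 62)^2 = 3721
Step 3: Sum of squared deviations = 15376
Step 4: Sample variance = 15376 / 12 = 1281.3333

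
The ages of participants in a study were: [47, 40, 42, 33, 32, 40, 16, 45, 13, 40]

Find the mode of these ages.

40

Step 1: Count the frequency of each value:
  13: appears 1 time(s)
  16: appears 1 time(s)
  32: appears 1 time(s)
  33: appears 1 time(s)
  40: appears 3 time(s)
  42: appears 1 time(s)
  45: appears 1 time(s)
  47: appears 1 time(s)
Step 2: The value 40 appears most frequently (3 times).
Step 3: Mode = 40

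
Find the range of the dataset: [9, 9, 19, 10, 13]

10

Step 1: Identify the maximum value: max = 19
Step 2: Identify the minimum value: min = 9
Step 3: Range = max - min = 19 - 9 = 10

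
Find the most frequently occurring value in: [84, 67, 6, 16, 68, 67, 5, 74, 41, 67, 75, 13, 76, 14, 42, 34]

67

Step 1: Count the frequency of each value:
  5: appears 1 time(s)
  6: appears 1 time(s)
  13: appears 1 time(s)
  14: appears 1 time(s)
  16: appears 1 time(s)
  34: appears 1 time(s)
  41: appears 1 time(s)
  42: appears 1 time(s)
  67: appears 3 time(s)
  68: appears 1 time(s)
  74: appears 1 time(s)
  75: appears 1 time(s)
  76: appears 1 time(s)
  84: appears 1 time(s)
Step 2: The value 67 appears most frequently (3 times).
Step 3: Mode = 67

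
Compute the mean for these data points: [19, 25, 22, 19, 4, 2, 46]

19.5714

Step 1: Sum all values: 19 + 25 + 22 + 19 + 4 + 2 + 46 = 137
Step 2: Count the number of values: n = 7
Step 3: Mean = sum / n = 137 / 7 = 19.5714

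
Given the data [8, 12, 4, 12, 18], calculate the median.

12

Step 1: Sort the data in ascending order: [4, 8, 12, 12, 18]
Step 2: The number of values is n = 5.
Step 3: Since n is odd, the median is the middle value at position 3: 12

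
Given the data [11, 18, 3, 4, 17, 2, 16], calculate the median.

11

Step 1: Sort the data in ascending order: [2, 3, 4, 11, 16, 17, 18]
Step 2: The number of values is n = 7.
Step 3: Since n is odd, the median is the middle value at position 4: 11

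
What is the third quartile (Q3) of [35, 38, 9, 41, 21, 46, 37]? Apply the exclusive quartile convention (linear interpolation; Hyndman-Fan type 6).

41

Step 1: Sort the data: [9, 21, 35, 37, 38, 41, 46]
Step 2: n = 7
Step 3: Using the exclusive quartile method:
  Q1 = 21
  Q2 (median) = 37
  Q3 = 41
  IQR = Q3 - Q1 = 41 - 21 = 20
Step 4: Q3 = 41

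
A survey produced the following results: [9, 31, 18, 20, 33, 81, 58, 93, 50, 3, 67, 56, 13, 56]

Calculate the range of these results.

90

Step 1: Identify the maximum value: max = 93
Step 2: Identify the minimum value: min = 3
Step 3: Range = max - min = 93 - 3 = 90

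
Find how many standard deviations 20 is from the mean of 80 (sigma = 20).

-3

Step 1: Recall the z-score formula: z = (x - mu) / sigma
Step 2: Substitute values: z = (20 - 80) / 20
Step 3: z = -60 / 20 = -3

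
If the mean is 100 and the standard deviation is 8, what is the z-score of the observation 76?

-3

Step 1: Recall the z-score formula: z = (x - mu) / sigma
Step 2: Substitute values: z = (76 - 100) / 8
Step 3: z = -24 / 8 = -3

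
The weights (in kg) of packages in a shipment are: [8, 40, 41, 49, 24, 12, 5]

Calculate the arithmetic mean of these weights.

25.5714

Step 1: Sum all values: 8 + 40 + 41 + 49 + 24 + 12 + 5 = 179
Step 2: Count the number of values: n = 7
Step 3: Mean = sum / n = 179 / 7 = 25.5714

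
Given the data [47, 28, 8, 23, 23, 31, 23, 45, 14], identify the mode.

23

Step 1: Count the frequency of each value:
  8: appears 1 time(s)
  14: appears 1 time(s)
  23: appears 3 time(s)
  28: appears 1 time(s)
  31: appears 1 time(s)
  45: appears 1 time(s)
  47: appears 1 time(s)
Step 2: The value 23 appears most frequently (3 times).
Step 3: Mode = 23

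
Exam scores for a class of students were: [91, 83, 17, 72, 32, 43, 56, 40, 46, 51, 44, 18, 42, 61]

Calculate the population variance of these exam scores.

436.6327

Step 1: Compute the mean: (91 + 83 + 17 + 72 + 32 + 43 + 56 + 40 + 46 + 51 + 44 + 18 + 42 + 61) / 14 = 49.7143
Step 2: Compute squared deviations from the mean:
  (91 - 49.7143)^2 = 1704.5102
  (83 - 49.7143)^2 = 1107.9388
  (17 - 49.7143)^2 = 1070.2245
  (72 - 49.7143)^2 = 496.6531
  (32 - 49.7143)^2 = 313.7959
  (43 - 49.7143)^2 = 45.0816
  (56 - 49.7143)^2 = 39.5102
  (40 - 49.7143)^2 = 94.3673
  (46 - 49.7143)^2 = 13.7959
  (51 - 49.7143)^2 = 1.6531
  (44 - 49.7143)^2 = 32.6531
  (18 - 49.7143)^2 = 1005.7959
  (42 - 49.7143)^2 = 59.5102
  (61 - 49.7143)^2 = 127.3673
Step 3: Sum of squared deviations = 6112.8571
Step 4: Population variance = 6112.8571 / 14 = 436.6327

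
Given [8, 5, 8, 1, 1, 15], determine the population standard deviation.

4.8189

Step 1: Compute the mean: 6.3333
Step 2: Sum of squared deviations from the mean: 139.3333
Step 3: Population variance = 139.3333 / 6 = 23.2222
Step 4: Standard deviation = sqrt(23.2222) = 4.8189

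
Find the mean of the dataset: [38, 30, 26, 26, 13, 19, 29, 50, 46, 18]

29.5

Step 1: Sum all values: 38 + 30 + 26 + 26 + 13 + 19 + 29 + 50 + 46 + 18 = 295
Step 2: Count the number of values: n = 10
Step 3: Mean = sum / n = 295 / 10 = 29.5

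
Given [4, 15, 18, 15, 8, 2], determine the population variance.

36.2222

Step 1: Compute the mean: (4 + 15 + 18 + 15 + 8 + 2) / 6 = 10.3333
Step 2: Compute squared deviations from the mean:
  (4 - 10.3333)^2 = 40.1111
  (15 - 10.3333)^2 = 21.7778
  (18 - 10.3333)^2 = 58.7778
  (15 - 10.3333)^2 = 21.7778
  (8 - 10.3333)^2 = 5.4444
  (2 - 10.3333)^2 = 69.4444
Step 3: Sum of squared deviations = 217.3333
Step 4: Population variance = 217.3333 / 6 = 36.2222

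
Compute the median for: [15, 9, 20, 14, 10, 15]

14.5

Step 1: Sort the data in ascending order: [9, 10, 14, 15, 15, 20]
Step 2: The number of values is n = 6.
Step 3: Since n is even, the median is the average of positions 3 and 4:
  Median = (14 + 15) / 2 = 14.5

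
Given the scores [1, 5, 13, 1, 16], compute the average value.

7.2

Step 1: Sum all values: 1 + 5 + 13 + 1 + 16 = 36
Step 2: Count the number of values: n = 5
Step 3: Mean = sum / n = 36 / 5 = 7.2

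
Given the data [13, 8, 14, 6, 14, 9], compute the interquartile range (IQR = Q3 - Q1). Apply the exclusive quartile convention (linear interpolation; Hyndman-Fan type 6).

6.5

Step 1: Sort the data: [6, 8, 9, 13, 14, 14]
Step 2: n = 6
Step 3: Using the exclusive quartile method:
  Q1 = 7.5
  Q2 (median) = 11
  Q3 = 14
  IQR = Q3 - Q1 = 14 - 7.5 = 6.5
Step 4: IQR = 6.5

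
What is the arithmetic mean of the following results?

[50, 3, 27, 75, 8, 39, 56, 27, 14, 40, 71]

37.2727

Step 1: Sum all values: 50 + 3 + 27 + 75 + 8 + 39 + 56 + 27 + 14 + 40 + 71 = 410
Step 2: Count the number of values: n = 11
Step 3: Mean = sum / n = 410 / 11 = 37.2727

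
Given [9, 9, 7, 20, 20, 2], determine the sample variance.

53.3667

Step 1: Compute the mean: (9 + 9 + 7 + 20 + 20 + 2) / 6 = 11.1667
Step 2: Compute squared deviations from the mean:
  (9 - 11.1667)^2 = 4.6944
  (9 - 11.1667)^2 = 4.6944
  (7 - 11.1667)^2 = 17.3611
  (20 - 11.1667)^2 = 78.0278
  (20 - 11.1667)^2 = 78.0278
  (2 - 11.1667)^2 = 84.0278
Step 3: Sum of squared deviations = 266.8333
Step 4: Sample variance = 266.8333 / 5 = 53.3667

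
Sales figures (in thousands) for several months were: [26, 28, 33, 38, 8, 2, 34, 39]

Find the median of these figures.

30.5

Step 1: Sort the data in ascending order: [2, 8, 26, 28, 33, 34, 38, 39]
Step 2: The number of values is n = 8.
Step 3: Since n is even, the median is the average of positions 4 and 5:
  Median = (28 + 33) / 2 = 30.5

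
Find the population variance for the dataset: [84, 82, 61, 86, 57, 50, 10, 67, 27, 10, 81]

749.1736

Step 1: Compute the mean: (84 + 82 + 61 + 86 + 57 + 50 + 10 + 67 + 27 + 10 + 81) / 11 = 55.9091
Step 2: Compute squared deviations from the mean:
  (84 - 55.9091)^2 = 789.0992
  (82 - 55.9091)^2 = 680.7355
  (61 - 55.9091)^2 = 25.9174
  (86 - 55.9091)^2 = 905.4628
  (57 - 55.9091)^2 = 1.1901
  (50 - 55.9091)^2 = 34.9174
  (10 - 55.9091)^2 = 2107.6446
  (67 - 55.9091)^2 = 123.0083
  (27 - 55.9091)^2 = 835.7355
  (10 - 55.9091)^2 = 2107.6446
  (81 - 55.9091)^2 = 629.5537
Step 3: Sum of squared deviations = 8240.9091
Step 4: Population variance = 8240.9091 / 11 = 749.1736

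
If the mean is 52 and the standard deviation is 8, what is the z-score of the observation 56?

0.5

Step 1: Recall the z-score formula: z = (x - mu) / sigma
Step 2: Substitute values: z = (56 - 52) / 8
Step 3: z = 4 / 8 = 0.5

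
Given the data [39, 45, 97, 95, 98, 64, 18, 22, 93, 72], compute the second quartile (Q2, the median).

68

Step 1: Sort the data: [18, 22, 39, 45, 64, 72, 93, 95, 97, 98]
Step 2: n = 10
Step 3: Q2 is the median. Since n is even, it is the average of the values at positions 5 and 6:
  Q2 = (64 + 72) / 2 = 68
Step 4: Q2 = 68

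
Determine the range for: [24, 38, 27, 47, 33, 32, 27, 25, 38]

23

Step 1: Identify the maximum value: max = 47
Step 2: Identify the minimum value: min = 24
Step 3: Range = max - min = 47 - 24 = 23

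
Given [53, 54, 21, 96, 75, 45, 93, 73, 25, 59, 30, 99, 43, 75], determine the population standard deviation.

25.0299

Step 1: Compute the mean: 60.0714
Step 2: Sum of squared deviations from the mean: 8770.9286
Step 3: Population variance = 8770.9286 / 14 = 626.4949
Step 4: Standard deviation = sqrt(626.4949) = 25.0299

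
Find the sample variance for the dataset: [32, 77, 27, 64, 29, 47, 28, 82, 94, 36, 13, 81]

744.5152

Step 1: Compute the mean: (32 + 77 + 27 + 64 + 29 + 47 + 28 + 82 + 94 + 36 + 13 + 81) / 12 = 50.8333
Step 2: Compute squared deviations from the mean:
  (32 - 50.8333)^2 = 354.6944
  (77 - 50.8333)^2 = 684.6944
  (27 - 50.8333)^2 = 568.0278
  (64 - 50.8333)^2 = 173.3611
  (29 - 50.8333)^2 = 476.6944
  (47 - 50.8333)^2 = 14.6944
  (28 - 50.8333)^2 = 521.3611
  (82 - 50.8333)^2 = 971.3611
  (94 - 50.8333)^2 = 1863.3611
  (36 - 50.8333)^2 = 220.0278
  (13 - 50.8333)^2 = 1431.3611
  (81 - 50.8333)^2 = 910.0278
Step 3: Sum of squared deviations = 8189.6667
Step 4: Sample variance = 8189.6667 / 11 = 744.5152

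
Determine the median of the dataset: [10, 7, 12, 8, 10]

10

Step 1: Sort the data in ascending order: [7, 8, 10, 10, 12]
Step 2: The number of values is n = 5.
Step 3: Since n is odd, the median is the middle value at position 3: 10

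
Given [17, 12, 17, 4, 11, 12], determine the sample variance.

22.9667

Step 1: Compute the mean: (17 + 12 + 17 + 4 + 11 + 12) / 6 = 12.1667
Step 2: Compute squared deviations from the mean:
  (17 - 12.1667)^2 = 23.3611
  (12 - 12.1667)^2 = 0.0278
  (17 - 12.1667)^2 = 23.3611
  (4 - 12.1667)^2 = 66.6944
  (11 - 12.1667)^2 = 1.3611
  (12 - 12.1667)^2 = 0.0278
Step 3: Sum of squared deviations = 114.8333
Step 4: Sample variance = 114.8333 / 5 = 22.9667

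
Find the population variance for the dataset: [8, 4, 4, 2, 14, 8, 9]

14

Step 1: Compute the mean: (8 + 4 + 4 + 2 + 14 + 8 + 9) / 7 = 7
Step 2: Compute squared deviations from the mean:
  (8 - 7)^2 = 1
  (4 - 7)^2 = 9
  (4 - 7)^2 = 9
  (2 - 7)^2 = 25
  (14 - 7)^2 = 49
  (8 - 7)^2 = 1
  (9 - 7)^2 = 4
Step 3: Sum of squared deviations = 98
Step 4: Population variance = 98 / 7 = 14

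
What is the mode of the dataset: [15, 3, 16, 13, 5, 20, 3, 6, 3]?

3

Step 1: Count the frequency of each value:
  3: appears 3 time(s)
  5: appears 1 time(s)
  6: appears 1 time(s)
  13: appears 1 time(s)
  15: appears 1 time(s)
  16: appears 1 time(s)
  20: appears 1 time(s)
Step 2: The value 3 appears most frequently (3 times).
Step 3: Mode = 3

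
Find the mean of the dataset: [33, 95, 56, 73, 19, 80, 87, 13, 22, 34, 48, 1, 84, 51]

49.7143

Step 1: Sum all values: 33 + 95 + 56 + 73 + 19 + 80 + 87 + 13 + 22 + 34 + 48 + 1 + 84 + 51 = 696
Step 2: Count the number of values: n = 14
Step 3: Mean = sum / n = 696 / 14 = 49.7143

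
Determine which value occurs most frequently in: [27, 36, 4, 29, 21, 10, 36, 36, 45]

36

Step 1: Count the frequency of each value:
  4: appears 1 time(s)
  10: appears 1 time(s)
  21: appears 1 time(s)
  27: appears 1 time(s)
  29: appears 1 time(s)
  36: appears 3 time(s)
  45: appears 1 time(s)
Step 2: The value 36 appears most frequently (3 times).
Step 3: Mode = 36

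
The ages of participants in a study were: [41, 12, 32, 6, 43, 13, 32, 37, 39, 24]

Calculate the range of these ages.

37

Step 1: Identify the maximum value: max = 43
Step 2: Identify the minimum value: min = 6
Step 3: Range = max - min = 43 - 6 = 37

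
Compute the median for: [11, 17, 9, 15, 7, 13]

12

Step 1: Sort the data in ascending order: [7, 9, 11, 13, 15, 17]
Step 2: The number of values is n = 6.
Step 3: Since n is even, the median is the average of positions 3 and 4:
  Median = (11 + 13) / 2 = 12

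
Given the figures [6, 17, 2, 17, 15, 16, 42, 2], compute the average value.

14.625

Step 1: Sum all values: 6 + 17 + 2 + 17 + 15 + 16 + 42 + 2 = 117
Step 2: Count the number of values: n = 8
Step 3: Mean = sum / n = 117 / 8 = 14.625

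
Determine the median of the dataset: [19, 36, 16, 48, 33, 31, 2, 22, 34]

31

Step 1: Sort the data in ascending order: [2, 16, 19, 22, 31, 33, 34, 36, 48]
Step 2: The number of values is n = 9.
Step 3: Since n is odd, the median is the middle value at position 5: 31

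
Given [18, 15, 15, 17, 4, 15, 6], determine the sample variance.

30.4762

Step 1: Compute the mean: (18 + 15 + 15 + 17 + 4 + 15 + 6) / 7 = 12.8571
Step 2: Compute squared deviations from the mean:
  (18 - 12.8571)^2 = 26.449
  (15 - 12.8571)^2 = 4.5918
  (15 - 12.8571)^2 = 4.5918
  (17 - 12.8571)^2 = 17.1633
  (4 - 12.8571)^2 = 78.449
  (15 - 12.8571)^2 = 4.5918
  (6 - 12.8571)^2 = 47.0204
Step 3: Sum of squared deviations = 182.8571
Step 4: Sample variance = 182.8571 / 6 = 30.4762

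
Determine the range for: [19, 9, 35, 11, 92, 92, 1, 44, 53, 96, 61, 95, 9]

95

Step 1: Identify the maximum value: max = 96
Step 2: Identify the minimum value: min = 1
Step 3: Range = max - min = 96 - 1 = 95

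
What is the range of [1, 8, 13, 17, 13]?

16

Step 1: Identify the maximum value: max = 17
Step 2: Identify the minimum value: min = 1
Step 3: Range = max - min = 17 - 1 = 16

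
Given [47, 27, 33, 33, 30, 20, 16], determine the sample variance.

101.619

Step 1: Compute the mean: (47 + 27 + 33 + 33 + 30 + 20 + 16) / 7 = 29.4286
Step 2: Compute squared deviations from the mean:
  (47 - 29.4286)^2 = 308.7551
  (27 - 29.4286)^2 = 5.898
  (33 - 29.4286)^2 = 12.7551
  (33 - 29.4286)^2 = 12.7551
  (30 - 29.4286)^2 = 0.3265
  (20 - 29.4286)^2 = 88.898
  (16 - 29.4286)^2 = 180.3265
Step 3: Sum of squared deviations = 609.7143
Step 4: Sample variance = 609.7143 / 6 = 101.619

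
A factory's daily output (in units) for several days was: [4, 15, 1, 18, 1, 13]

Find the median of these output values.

8.5

Step 1: Sort the data in ascending order: [1, 1, 4, 13, 15, 18]
Step 2: The number of values is n = 6.
Step 3: Since n is even, the median is the average of positions 3 and 4:
  Median = (4 + 13) / 2 = 8.5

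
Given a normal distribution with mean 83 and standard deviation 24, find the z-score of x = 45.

-1.5833

Step 1: Recall the z-score formula: z = (x - mu) / sigma
Step 2: Substitute values: z = (45 - 83) / 24
Step 3: z = -38 / 24 = -1.5833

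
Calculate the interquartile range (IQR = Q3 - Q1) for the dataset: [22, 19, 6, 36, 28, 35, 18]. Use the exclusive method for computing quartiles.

17

Step 1: Sort the data: [6, 18, 19, 22, 28, 35, 36]
Step 2: n = 7
Step 3: Using the exclusive quartile method:
  Q1 = 18
  Q2 (median) = 22
  Q3 = 35
  IQR = Q3 - Q1 = 35 - 18 = 17
Step 4: IQR = 17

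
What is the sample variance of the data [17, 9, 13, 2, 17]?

39.8

Step 1: Compute the mean: (17 + 9 + 13 + 2 + 17) / 5 = 11.6
Step 2: Compute squared deviations from the mean:
  (17 - 11.6)^2 = 29.16
  (9 - 11.6)^2 = 6.76
  (13 - 11.6)^2 = 1.96
  (2 - 11.6)^2 = 92.16
  (17 - 11.6)^2 = 29.16
Step 3: Sum of squared deviations = 159.2
Step 4: Sample variance = 159.2 / 4 = 39.8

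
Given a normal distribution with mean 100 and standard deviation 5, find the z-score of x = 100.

0

Step 1: Recall the z-score formula: z = (x - mu) / sigma
Step 2: Substitute values: z = (100 - 100) / 5
Step 3: z = 0 / 5 = 0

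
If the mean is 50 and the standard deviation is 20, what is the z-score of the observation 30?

-1

Step 1: Recall the z-score formula: z = (x - mu) / sigma
Step 2: Substitute values: z = (30 - 50) / 20
Step 3: z = -20 / 20 = -1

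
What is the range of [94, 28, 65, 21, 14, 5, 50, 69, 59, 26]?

89

Step 1: Identify the maximum value: max = 94
Step 2: Identify the minimum value: min = 5
Step 3: Range = max - min = 94 - 5 = 89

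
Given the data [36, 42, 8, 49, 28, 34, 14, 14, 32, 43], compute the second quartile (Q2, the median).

33

Step 1: Sort the data: [8, 14, 14, 28, 32, 34, 36, 42, 43, 49]
Step 2: n = 10
Step 3: Q2 is the median. Since n is even, it is the average of the values at positions 5 and 6:
  Q2 = (32 + 34) / 2 = 33
Step 4: Q2 = 33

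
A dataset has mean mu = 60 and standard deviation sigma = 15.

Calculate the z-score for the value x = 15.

-3

Step 1: Recall the z-score formula: z = (x - mu) / sigma
Step 2: Substitute values: z = (15 - 60) / 15
Step 3: z = -45 / 15 = -3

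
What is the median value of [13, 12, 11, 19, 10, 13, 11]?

12

Step 1: Sort the data in ascending order: [10, 11, 11, 12, 13, 13, 19]
Step 2: The number of values is n = 7.
Step 3: Since n is odd, the median is the middle value at position 4: 12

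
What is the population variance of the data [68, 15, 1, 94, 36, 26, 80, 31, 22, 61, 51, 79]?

796.5

Step 1: Compute the mean: (68 + 15 + 1 + 94 + 36 + 26 + 80 + 31 + 22 + 61 + 51 + 79) / 12 = 47
Step 2: Compute squared deviations from the mean:
  (68 - 47)^2 = 441
  (15 - 47)^2 = 1024
  (1 - 47)^2 = 2116
  (94 - 47)^2 = 2209
  (36 - 47)^2 = 121
  (26 - 47)^2 = 441
  (80 - 47)^2 = 1089
  (31 - 47)^2 = 256
  (22 - 47)^2 = 625
  (61 - 47)^2 = 196
  (51 - 47)^2 = 16
  (79 - 47)^2 = 1024
Step 3: Sum of squared deviations = 9558
Step 4: Population variance = 9558 / 12 = 796.5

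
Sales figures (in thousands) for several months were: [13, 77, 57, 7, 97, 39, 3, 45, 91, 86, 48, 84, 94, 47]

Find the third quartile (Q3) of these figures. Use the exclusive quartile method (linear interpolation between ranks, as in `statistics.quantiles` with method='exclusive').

87.25

Step 1: Sort the data: [3, 7, 13, 39, 45, 47, 48, 57, 77, 84, 86, 91, 94, 97]
Step 2: n = 14
Step 3: Using the exclusive quartile method:
  Q1 = 32.5
  Q2 (median) = 52.5
  Q3 = 87.25
  IQR = Q3 - Q1 = 87.25 - 32.5 = 54.75
Step 4: Q3 = 87.25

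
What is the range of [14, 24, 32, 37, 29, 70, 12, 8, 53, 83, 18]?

75

Step 1: Identify the maximum value: max = 83
Step 2: Identify the minimum value: min = 8
Step 3: Range = max - min = 83 - 8 = 75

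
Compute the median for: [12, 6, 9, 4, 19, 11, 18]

11

Step 1: Sort the data in ascending order: [4, 6, 9, 11, 12, 18, 19]
Step 2: The number of values is n = 7.
Step 3: Since n is odd, the median is the middle value at position 4: 11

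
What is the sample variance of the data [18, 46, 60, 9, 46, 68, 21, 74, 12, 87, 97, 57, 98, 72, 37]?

887.5524

Step 1: Compute the mean: (18 + 46 + 60 + 9 + 46 + 68 + 21 + 74 + 12 + 87 + 97 + 57 + 98 + 72 + 37) / 15 = 53.4667
Step 2: Compute squared deviations from the mean:
  (18 - 53.4667)^2 = 1257.8844
  (46 - 53.4667)^2 = 55.7511
  (60 - 53.4667)^2 = 42.6844
  (9 - 53.4667)^2 = 1977.2844
  (46 - 53.4667)^2 = 55.7511
  (68 - 53.4667)^2 = 211.2178
  (21 - 53.4667)^2 = 1054.0844
  (74 - 53.4667)^2 = 421.6178
  (12 - 53.4667)^2 = 1719.4844
  (87 - 53.4667)^2 = 1124.4844
  (97 - 53.4667)^2 = 1895.1511
  (57 - 53.4667)^2 = 12.4844
  (98 - 53.4667)^2 = 1983.2178
  (72 - 53.4667)^2 = 343.4844
  (37 - 53.4667)^2 = 271.1511
Step 3: Sum of squared deviations = 12425.7333
Step 4: Sample variance = 12425.7333 / 14 = 887.5524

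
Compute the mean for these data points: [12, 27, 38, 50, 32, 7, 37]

29

Step 1: Sum all values: 12 + 27 + 38 + 50 + 32 + 7 + 37 = 203
Step 2: Count the number of values: n = 7
Step 3: Mean = sum / n = 203 / 7 = 29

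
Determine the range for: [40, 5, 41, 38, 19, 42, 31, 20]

37

Step 1: Identify the maximum value: max = 42
Step 2: Identify the minimum value: min = 5
Step 3: Range = max - min = 42 - 5 = 37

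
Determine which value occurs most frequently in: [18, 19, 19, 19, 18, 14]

19

Step 1: Count the frequency of each value:
  14: appears 1 time(s)
  18: appears 2 time(s)
  19: appears 3 time(s)
Step 2: The value 19 appears most frequently (3 times).
Step 3: Mode = 19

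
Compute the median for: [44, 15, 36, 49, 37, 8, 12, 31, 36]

36

Step 1: Sort the data in ascending order: [8, 12, 15, 31, 36, 36, 37, 44, 49]
Step 2: The number of values is n = 9.
Step 3: Since n is odd, the median is the middle value at position 5: 36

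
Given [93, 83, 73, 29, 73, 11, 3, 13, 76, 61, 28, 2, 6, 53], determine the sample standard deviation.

33.2909

Step 1: Compute the mean: 43.1429
Step 2: Sum of squared deviations from the mean: 14407.7143
Step 3: Sample variance = 14407.7143 / 13 = 1108.2857
Step 4: Standard deviation = sqrt(1108.2857) = 33.2909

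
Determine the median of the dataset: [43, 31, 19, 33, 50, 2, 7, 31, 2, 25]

28

Step 1: Sort the data in ascending order: [2, 2, 7, 19, 25, 31, 31, 33, 43, 50]
Step 2: The number of values is n = 10.
Step 3: Since n is even, the median is the average of positions 5 and 6:
  Median = (25 + 31) / 2 = 28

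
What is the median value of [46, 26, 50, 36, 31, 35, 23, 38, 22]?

35

Step 1: Sort the data in ascending order: [22, 23, 26, 31, 35, 36, 38, 46, 50]
Step 2: The number of values is n = 9.
Step 3: Since n is odd, the median is the middle value at position 5: 35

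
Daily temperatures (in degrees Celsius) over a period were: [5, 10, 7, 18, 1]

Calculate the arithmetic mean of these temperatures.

8.2

Step 1: Sum all values: 5 + 10 + 7 + 18 + 1 = 41
Step 2: Count the number of values: n = 5
Step 3: Mean = sum / n = 41 / 5 = 8.2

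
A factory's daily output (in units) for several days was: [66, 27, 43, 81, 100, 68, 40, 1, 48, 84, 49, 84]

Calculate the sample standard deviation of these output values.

28.1988

Step 1: Compute the mean: 57.5833
Step 2: Sum of squared deviations from the mean: 8746.9167
Step 3: Sample variance = 8746.9167 / 11 = 795.1742
Step 4: Standard deviation = sqrt(795.1742) = 28.1988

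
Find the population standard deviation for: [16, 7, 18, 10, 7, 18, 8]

4.7509

Step 1: Compute the mean: 12
Step 2: Sum of squared deviations from the mean: 158
Step 3: Population variance = 158 / 7 = 22.5714
Step 4: Standard deviation = sqrt(22.5714) = 4.7509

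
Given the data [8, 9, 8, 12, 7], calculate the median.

8

Step 1: Sort the data in ascending order: [7, 8, 8, 9, 12]
Step 2: The number of values is n = 5.
Step 3: Since n is odd, the median is the middle value at position 3: 8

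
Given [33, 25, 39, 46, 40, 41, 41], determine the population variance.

40.1224

Step 1: Compute the mean: (33 + 25 + 39 + 46 + 40 + 41 + 41) / 7 = 37.8571
Step 2: Compute squared deviations from the mean:
  (33 - 37.8571)^2 = 23.5918
  (25 - 37.8571)^2 = 165.3061
  (39 - 37.8571)^2 = 1.3061
  (46 - 37.8571)^2 = 66.3061
  (40 - 37.8571)^2 = 4.5918
  (41 - 37.8571)^2 = 9.8776
  (41 - 37.8571)^2 = 9.8776
Step 3: Sum of squared deviations = 280.8571
Step 4: Population variance = 280.8571 / 7 = 40.1224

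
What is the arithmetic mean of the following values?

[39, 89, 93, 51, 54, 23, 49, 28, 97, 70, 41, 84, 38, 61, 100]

61.1333

Step 1: Sum all values: 39 + 89 + 93 + 51 + 54 + 23 + 49 + 28 + 97 + 70 + 41 + 84 + 38 + 61 + 100 = 917
Step 2: Count the number of values: n = 15
Step 3: Mean = sum / n = 917 / 15 = 61.1333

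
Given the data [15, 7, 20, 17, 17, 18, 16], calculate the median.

17

Step 1: Sort the data in ascending order: [7, 15, 16, 17, 17, 18, 20]
Step 2: The number of values is n = 7.
Step 3: Since n is odd, the median is the middle value at position 4: 17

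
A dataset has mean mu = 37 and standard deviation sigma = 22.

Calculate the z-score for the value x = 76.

1.7727

Step 1: Recall the z-score formula: z = (x - mu) / sigma
Step 2: Substitute values: z = (76 - 37) / 22
Step 3: z = 39 / 22 = 1.7727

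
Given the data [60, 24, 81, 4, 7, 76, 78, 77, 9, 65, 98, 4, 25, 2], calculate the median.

42.5

Step 1: Sort the data in ascending order: [2, 4, 4, 7, 9, 24, 25, 60, 65, 76, 77, 78, 81, 98]
Step 2: The number of values is n = 14.
Step 3: Since n is even, the median is the average of positions 7 and 8:
  Median = (25 + 60) / 2 = 42.5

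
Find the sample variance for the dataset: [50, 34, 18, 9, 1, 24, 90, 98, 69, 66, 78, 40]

1036.2652

Step 1: Compute the mean: (50 + 34 + 18 + 9 + 1 + 24 + 90 + 98 + 69 + 66 + 78 + 40) / 12 = 48.0833
Step 2: Compute squared deviations from the mean:
  (50 - 48.0833)^2 = 3.6736
  (34 - 48.0833)^2 = 198.3403
  (18 - 48.0833)^2 = 905.0069
  (9 - 48.0833)^2 = 1527.5069
  (1 - 48.0833)^2 = 2216.8403
  (24 - 48.0833)^2 = 580.0069
  (90 - 48.0833)^2 = 1757.0069
  (98 - 48.0833)^2 = 2491.6736
  (69 - 48.0833)^2 = 437.5069
  (66 - 48.0833)^2 = 321.0069
  (78 - 48.0833)^2 = 895.0069
  (40 - 48.0833)^2 = 65.3403
Step 3: Sum of squared deviations = 11398.9167
Step 4: Sample variance = 11398.9167 / 11 = 1036.2652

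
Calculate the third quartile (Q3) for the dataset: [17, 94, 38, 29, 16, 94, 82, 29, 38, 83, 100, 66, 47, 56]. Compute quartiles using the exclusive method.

85.75

Step 1: Sort the data: [16, 17, 29, 29, 38, 38, 47, 56, 66, 82, 83, 94, 94, 100]
Step 2: n = 14
Step 3: Using the exclusive quartile method:
  Q1 = 29
  Q2 (median) = 51.5
  Q3 = 85.75
  IQR = Q3 - Q1 = 85.75 - 29 = 56.75
Step 4: Q3 = 85.75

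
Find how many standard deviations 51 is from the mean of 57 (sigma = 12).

-0.5

Step 1: Recall the z-score formula: z = (x - mu) / sigma
Step 2: Substitute values: z = (51 - 57) / 12
Step 3: z = -6 / 12 = -0.5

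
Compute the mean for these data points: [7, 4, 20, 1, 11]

8.6

Step 1: Sum all values: 7 + 4 + 20 + 1 + 11 = 43
Step 2: Count the number of values: n = 5
Step 3: Mean = sum / n = 43 / 5 = 8.6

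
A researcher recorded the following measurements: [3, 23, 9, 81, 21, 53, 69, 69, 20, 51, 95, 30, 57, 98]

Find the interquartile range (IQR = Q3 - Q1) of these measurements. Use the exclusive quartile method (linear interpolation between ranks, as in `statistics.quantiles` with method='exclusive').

51.25

Step 1: Sort the data: [3, 9, 20, 21, 23, 30, 51, 53, 57, 69, 69, 81, 95, 98]
Step 2: n = 14
Step 3: Using the exclusive quartile method:
  Q1 = 20.75
  Q2 (median) = 52
  Q3 = 72
  IQR = Q3 - Q1 = 72 - 20.75 = 51.25
Step 4: IQR = 51.25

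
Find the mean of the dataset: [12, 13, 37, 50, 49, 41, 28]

32.8571

Step 1: Sum all values: 12 + 13 + 37 + 50 + 49 + 41 + 28 = 230
Step 2: Count the number of values: n = 7
Step 3: Mean = sum / n = 230 / 7 = 32.8571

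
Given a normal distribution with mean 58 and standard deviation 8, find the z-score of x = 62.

0.5

Step 1: Recall the z-score formula: z = (x - mu) / sigma
Step 2: Substitute values: z = (62 - 58) / 8
Step 3: z = 4 / 8 = 0.5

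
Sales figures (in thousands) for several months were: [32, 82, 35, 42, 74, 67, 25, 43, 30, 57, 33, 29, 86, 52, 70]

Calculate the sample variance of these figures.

432.2667

Step 1: Compute the mean: (32 + 82 + 35 + 42 + 74 + 67 + 25 + 43 + 30 + 57 + 33 + 29 + 86 + 52 + 70) / 15 = 50.4667
Step 2: Compute squared deviations from the mean:
  (32 - 50.4667)^2 = 341.0178
  (82 - 50.4667)^2 = 994.3511
  (35 - 50.4667)^2 = 239.2178
  (42 - 50.4667)^2 = 71.6844
  (74 - 50.4667)^2 = 553.8178
  (67 - 50.4667)^2 = 273.3511
  (25 - 50.4667)^2 = 648.5511
  (43 - 50.4667)^2 = 55.7511
  (30 - 50.4667)^2 = 418.8844
  (57 - 50.4667)^2 = 42.6844
  (33 - 50.4667)^2 = 305.0844
  (29 - 50.4667)^2 = 460.8178
  (86 - 50.4667)^2 = 1262.6178
  (52 - 50.4667)^2 = 2.3511
  (70 - 50.4667)^2 = 381.5511
Step 3: Sum of squared deviations = 6051.7333
Step 4: Sample variance = 6051.7333 / 14 = 432.2667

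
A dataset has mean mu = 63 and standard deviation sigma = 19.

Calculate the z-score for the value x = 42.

-1.1053

Step 1: Recall the z-score formula: z = (x - mu) / sigma
Step 2: Substitute values: z = (42 - 63) / 19
Step 3: z = -21 / 19 = -1.1053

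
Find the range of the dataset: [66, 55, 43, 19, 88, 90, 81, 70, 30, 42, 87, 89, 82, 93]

74

Step 1: Identify the maximum value: max = 93
Step 2: Identify the minimum value: min = 19
Step 3: Range = max - min = 93 - 19 = 74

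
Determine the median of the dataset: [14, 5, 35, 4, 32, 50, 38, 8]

23

Step 1: Sort the data in ascending order: [4, 5, 8, 14, 32, 35, 38, 50]
Step 2: The number of values is n = 8.
Step 3: Since n is even, the median is the average of positions 4 and 5:
  Median = (14 + 32) / 2 = 23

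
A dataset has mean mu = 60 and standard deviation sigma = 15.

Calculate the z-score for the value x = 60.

0

Step 1: Recall the z-score formula: z = (x - mu) / sigma
Step 2: Substitute values: z = (60 - 60) / 15
Step 3: z = 0 / 15 = 0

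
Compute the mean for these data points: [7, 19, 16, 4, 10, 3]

9.8333

Step 1: Sum all values: 7 + 19 + 16 + 4 + 10 + 3 = 59
Step 2: Count the number of values: n = 6
Step 3: Mean = sum / n = 59 / 6 = 9.8333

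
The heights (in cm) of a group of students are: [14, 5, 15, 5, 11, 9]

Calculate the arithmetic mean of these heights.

9.8333

Step 1: Sum all values: 14 + 5 + 15 + 5 + 11 + 9 = 59
Step 2: Count the number of values: n = 6
Step 3: Mean = sum / n = 59 / 6 = 9.8333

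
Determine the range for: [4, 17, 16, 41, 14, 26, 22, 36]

37

Step 1: Identify the maximum value: max = 41
Step 2: Identify the minimum value: min = 4
Step 3: Range = max - min = 41 - 4 = 37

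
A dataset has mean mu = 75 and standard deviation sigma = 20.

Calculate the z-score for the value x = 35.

-2

Step 1: Recall the z-score formula: z = (x - mu) / sigma
Step 2: Substitute values: z = (35 - 75) / 20
Step 3: z = -40 / 20 = -2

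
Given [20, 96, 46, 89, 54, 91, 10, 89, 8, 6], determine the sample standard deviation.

38.0977

Step 1: Compute the mean: 50.9
Step 2: Sum of squared deviations from the mean: 13062.9
Step 3: Sample variance = 13062.9 / 9 = 1451.4333
Step 4: Standard deviation = sqrt(1451.4333) = 38.0977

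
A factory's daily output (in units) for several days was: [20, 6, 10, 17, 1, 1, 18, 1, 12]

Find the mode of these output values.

1

Step 1: Count the frequency of each value:
  1: appears 3 time(s)
  6: appears 1 time(s)
  10: appears 1 time(s)
  12: appears 1 time(s)
  17: appears 1 time(s)
  18: appears 1 time(s)
  20: appears 1 time(s)
Step 2: The value 1 appears most frequently (3 times).
Step 3: Mode = 1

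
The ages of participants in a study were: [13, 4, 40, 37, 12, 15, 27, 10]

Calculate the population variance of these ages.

153.9375

Step 1: Compute the mean: (13 + 4 + 40 + 37 + 12 + 15 + 27 + 10) / 8 = 19.75
Step 2: Compute squared deviations from the mean:
  (13 - 19.75)^2 = 45.5625
  (4 - 19.75)^2 = 248.0625
  (40 - 19.75)^2 = 410.0625
  (37 - 19.75)^2 = 297.5625
  (12 - 19.75)^2 = 60.0625
  (15 - 19.75)^2 = 22.5625
  (27 - 19.75)^2 = 52.5625
  (10 - 19.75)^2 = 95.0625
Step 3: Sum of squared deviations = 1231.5
Step 4: Population variance = 1231.5 / 8 = 153.9375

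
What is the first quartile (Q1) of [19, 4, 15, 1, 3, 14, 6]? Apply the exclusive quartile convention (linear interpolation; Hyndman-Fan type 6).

3

Step 1: Sort the data: [1, 3, 4, 6, 14, 15, 19]
Step 2: n = 7
Step 3: Using the exclusive quartile method:
  Q1 = 3
  Q2 (median) = 6
  Q3 = 15
  IQR = Q3 - Q1 = 15 - 3 = 12
Step 4: Q1 = 3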